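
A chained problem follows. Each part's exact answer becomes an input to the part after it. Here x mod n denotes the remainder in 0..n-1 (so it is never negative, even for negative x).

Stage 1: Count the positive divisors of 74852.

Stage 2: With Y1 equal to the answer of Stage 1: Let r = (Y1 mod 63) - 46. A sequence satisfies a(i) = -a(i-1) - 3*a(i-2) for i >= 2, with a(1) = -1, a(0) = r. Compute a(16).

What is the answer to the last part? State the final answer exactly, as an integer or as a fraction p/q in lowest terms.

Stage 1: 74852 = 2^2 * 18713; number of divisors = (2+1) * (1+1) = 6; answer 6
Stage 2: Y1 = 6; r = -40; a(2) = -1*(-1) - 3*(-40) = 121; iterating: a(2)=121, a(3)=-118, a(4)=-245, a(5)=599, a(6)=136, a(7)=-1933, a(8)=1525, a(9)=4274, a(10)=-8849, a(11)=-3973, a(12)=30520, a(13)=-18601, a(14)=-72959, a(15)=128762, a(16)=90115; answer 90115

90115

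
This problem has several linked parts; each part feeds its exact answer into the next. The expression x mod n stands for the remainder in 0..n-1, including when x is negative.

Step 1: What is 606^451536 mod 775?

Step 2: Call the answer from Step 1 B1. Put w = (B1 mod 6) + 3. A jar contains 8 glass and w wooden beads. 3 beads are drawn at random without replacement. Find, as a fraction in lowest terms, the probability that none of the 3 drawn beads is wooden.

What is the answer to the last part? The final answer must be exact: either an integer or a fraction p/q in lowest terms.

8/65

Step 1: squarings mod 775: 606^1=606, 606^2=661, 606^4=596, 606^8=266, 606^16=231, 606^32=661, 606^64=596, 606^128=266, 606^256=231, 606^512=661, 606^1024=596, 606^2048=266, 606^4096=231, 606^8192=661, 606^16384=596, 606^32768=266, 606^65536=231, 606^131072=661, 606^262144=596; 606^451536 = 606^16 * 606^64 * 606^128 * 606^256 * 606^512 * 606^8192 * 606^16384 * 606^32768 * 606^131072 * 606^262144 = 256 (mod 775); answer 256
Step 2: B1 = 256; w = 7; total draws C(15,3) = 455; favorable C(8,3) = 56; P = 8/65; answer 8/65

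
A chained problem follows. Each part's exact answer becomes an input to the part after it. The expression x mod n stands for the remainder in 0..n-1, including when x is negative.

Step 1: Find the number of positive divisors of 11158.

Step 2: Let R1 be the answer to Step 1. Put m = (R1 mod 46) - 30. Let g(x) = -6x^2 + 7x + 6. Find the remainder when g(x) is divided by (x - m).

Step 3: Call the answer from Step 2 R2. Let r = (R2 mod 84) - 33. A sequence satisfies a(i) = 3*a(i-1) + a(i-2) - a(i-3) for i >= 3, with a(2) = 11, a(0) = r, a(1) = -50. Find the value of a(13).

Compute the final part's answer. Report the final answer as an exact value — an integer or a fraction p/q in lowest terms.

-2508608

Step 1: 11158 = 2 * 7 * 797; number of divisors = (1+1) * (1+1) * (1+1) = 8; answer 8
Step 2: R1 = 8; m = -22; remainder = value at the root: -6*(-22)^2 + 7*(-22)^1 + 6 = (-2904) + (-154) + (6) = -3052; answer -3052
Step 3: R2 = -3052; r = 23; a(3) = 3*(11) + 1*(-50) - 1*(23) = -40; iterating: a(3)=-40, a(4)=-59, a(5)=-228, a(6)=-703, a(7)=-2278, a(8)=-7309, a(9)=-23502, a(10)=-75537, a(11)=-242804, a(12)=-780447, a(13)=-2508608; answer -2508608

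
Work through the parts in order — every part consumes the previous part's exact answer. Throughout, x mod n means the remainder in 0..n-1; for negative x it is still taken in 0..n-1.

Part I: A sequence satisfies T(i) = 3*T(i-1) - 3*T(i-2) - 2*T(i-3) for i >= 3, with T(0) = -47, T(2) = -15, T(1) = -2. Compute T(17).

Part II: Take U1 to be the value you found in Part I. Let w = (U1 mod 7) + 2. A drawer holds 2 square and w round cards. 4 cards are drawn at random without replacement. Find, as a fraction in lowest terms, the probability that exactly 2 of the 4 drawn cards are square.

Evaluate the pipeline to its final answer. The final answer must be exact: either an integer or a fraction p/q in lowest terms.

Part I: T(3) = 3*(-15) - 3*(-2) - 2*(-47) = 55; iterating: T(3)=55, T(4)=214, T(5)=507, T(6)=769, T(7)=358, T(8)=-2247, T(9)=-9353, T(10)=-22034, T(11)=-33549, T(12)=-15839, T(13)=97198, T(14)=406209, T(15)=958711, T(16)=1463110, T(17)=700779; answer 700779
Part II: U1 = 700779; w = 4; total draws C(6,4) = 15; favorable C(2,2)*C(4,2) = 6; P = 2/5; answer 2/5

2/5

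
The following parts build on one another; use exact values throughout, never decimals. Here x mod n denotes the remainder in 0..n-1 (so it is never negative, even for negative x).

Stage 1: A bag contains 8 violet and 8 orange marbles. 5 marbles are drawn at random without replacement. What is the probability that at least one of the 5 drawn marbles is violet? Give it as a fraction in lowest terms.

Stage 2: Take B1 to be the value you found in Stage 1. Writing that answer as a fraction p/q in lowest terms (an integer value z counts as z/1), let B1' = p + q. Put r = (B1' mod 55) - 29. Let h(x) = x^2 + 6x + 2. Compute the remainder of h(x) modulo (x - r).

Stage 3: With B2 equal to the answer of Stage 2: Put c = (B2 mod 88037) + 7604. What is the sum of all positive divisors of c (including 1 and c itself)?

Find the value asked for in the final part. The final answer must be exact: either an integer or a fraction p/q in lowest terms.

Stage 1: total draws C(16,5) = 4368; complement C(8,5) = 56; favorable 4368 - 56 = 4312; P = 77/78; answer 77/78
Stage 2: B1 = 77/78; threaded value p + q = 155; r = 16; remainder = value at the root: 1*(16)^2 + 6*(16)^1 + 2 = (256) + (96) + (2) = 354; answer 354
Stage 3: B2 = 354; c = 7958; 7958 = 2 * 23 * 173; sigma = (1 + 2) * (1 + 23) * (1 + 173) = 3 * 24 * 174 = 12528; answer 12528

12528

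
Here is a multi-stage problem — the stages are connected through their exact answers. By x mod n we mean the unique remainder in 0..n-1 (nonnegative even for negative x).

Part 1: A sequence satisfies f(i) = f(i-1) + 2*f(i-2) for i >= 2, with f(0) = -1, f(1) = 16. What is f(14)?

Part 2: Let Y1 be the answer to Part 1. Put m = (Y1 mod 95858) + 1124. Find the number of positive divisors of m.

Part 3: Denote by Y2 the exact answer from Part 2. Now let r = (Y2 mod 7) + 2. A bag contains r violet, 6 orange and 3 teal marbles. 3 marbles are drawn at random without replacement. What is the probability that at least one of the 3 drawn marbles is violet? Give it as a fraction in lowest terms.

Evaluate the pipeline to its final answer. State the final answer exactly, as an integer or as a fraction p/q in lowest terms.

53/65

Part 1: f(2) = 1*(16) + 2*(-1) = 14; iterating: f(2)=14, f(3)=46, f(4)=74, f(5)=166, f(6)=314, f(7)=646, f(8)=1274, f(9)=2566, f(10)=5114, f(11)=10246, f(12)=20474, f(13)=40966, f(14)=81914; answer 81914
Part 2: Y1 = 81914; m = 83038; 83038 = 2 * 41519; number of divisors = (1+1) * (1+1) = 4; answer 4
Part 3: Y2 = 4; r = 6; total draws C(15,3) = 455; complement C(9,3) = 84; favorable 455 - 84 = 371; P = 53/65; answer 53/65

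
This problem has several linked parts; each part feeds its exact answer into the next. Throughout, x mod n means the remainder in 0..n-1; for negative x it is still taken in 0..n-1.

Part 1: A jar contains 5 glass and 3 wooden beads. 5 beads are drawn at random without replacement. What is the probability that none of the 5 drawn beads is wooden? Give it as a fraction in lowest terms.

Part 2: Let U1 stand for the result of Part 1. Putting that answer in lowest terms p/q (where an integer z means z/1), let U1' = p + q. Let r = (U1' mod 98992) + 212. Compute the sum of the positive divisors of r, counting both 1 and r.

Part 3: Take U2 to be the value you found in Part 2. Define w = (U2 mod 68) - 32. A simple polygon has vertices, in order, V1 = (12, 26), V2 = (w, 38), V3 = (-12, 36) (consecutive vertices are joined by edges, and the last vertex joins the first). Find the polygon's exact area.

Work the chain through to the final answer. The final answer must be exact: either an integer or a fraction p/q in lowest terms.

254

Part 1: total draws C(8,5) = 56; favorable C(5,5) = 1; P = 1/56; answer 1/56
Part 2: U1 = 1/56; threaded value p + q = 57; r = 269; 269 is prime, so its only divisors are 1 and 269; sigma = 1 + 269 = 270; answer 270
Part 3: U2 = 270; w = 34; cross terms: (12*38 - 34*26)=-428, (34*36 - -12*38)=1680, (-12*26 - 12*36)=-744; twice the area = |508| = 508; area = 254; answer 254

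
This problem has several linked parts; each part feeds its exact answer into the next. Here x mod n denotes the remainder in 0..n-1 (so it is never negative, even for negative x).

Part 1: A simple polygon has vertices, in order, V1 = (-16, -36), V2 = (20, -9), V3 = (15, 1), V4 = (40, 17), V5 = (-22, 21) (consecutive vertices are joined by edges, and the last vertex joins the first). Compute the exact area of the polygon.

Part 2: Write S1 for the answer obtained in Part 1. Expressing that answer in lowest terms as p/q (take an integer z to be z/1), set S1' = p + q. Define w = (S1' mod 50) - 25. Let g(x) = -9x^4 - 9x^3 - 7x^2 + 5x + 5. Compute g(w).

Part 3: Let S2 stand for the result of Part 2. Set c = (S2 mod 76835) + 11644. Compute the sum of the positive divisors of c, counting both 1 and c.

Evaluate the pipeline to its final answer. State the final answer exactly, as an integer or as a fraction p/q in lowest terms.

36126

Part 1: cross terms: (-16*-9 - 20*-36)=864, (20*1 - 15*-9)=155, (15*17 - 40*1)=215, (40*21 - -22*17)=1214, (-22*-36 - -16*21)=1128; twice the area = |3576| = 3576; area = 1788; answer 1788
Part 2: S1 = 1788; threaded value p + q = 1789; w = 14; -9*(14)^4 - 9*(14)^3 - 7*(14)^2 + 5*(14)^1 + 5 = (-345744) + (-24696) + (-1372) + (70) + (5) = -371737; answer -371737
Part 3: S2 = -371737; c = 24082; 24082 = 2 * 12041; sigma = (1 + 2) * (1 + 12041) = 3 * 12042 = 36126; answer 36126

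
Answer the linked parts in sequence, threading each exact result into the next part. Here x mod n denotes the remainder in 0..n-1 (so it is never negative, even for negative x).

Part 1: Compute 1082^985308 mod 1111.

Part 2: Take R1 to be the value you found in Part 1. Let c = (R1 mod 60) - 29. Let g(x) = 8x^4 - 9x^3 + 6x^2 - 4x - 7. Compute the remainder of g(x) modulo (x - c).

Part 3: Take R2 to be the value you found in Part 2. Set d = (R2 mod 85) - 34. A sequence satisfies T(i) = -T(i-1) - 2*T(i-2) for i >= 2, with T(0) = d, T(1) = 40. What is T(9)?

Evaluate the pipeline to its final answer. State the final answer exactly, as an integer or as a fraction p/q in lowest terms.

-776

Part 1: squarings mod 1111: 1082^1=1082, 1082^2=841, 1082^4=685, 1082^8=383, 1082^16=37, 1082^32=258, 1082^64=1015, 1082^128=328, 1082^256=928, 1082^512=159, 1082^1024=839, 1082^2048=658, 1082^4096=785, 1082^8192=731, 1082^16384=1081, 1082^32768=900, 1082^65536=81, 1082^131072=1006, 1082^262144=1026, 1082^524288=559; 1082^985308 = 1082^4 * 1082^8 * 1082^16 * 1082^64 * 1082^128 * 1082^2048 * 1082^65536 * 1082^131072 * 1082^262144 * 1082^524288 = 383 (mod 1111); answer 383
Part 2: R1 = 383; c = -6; remainder = value at the root: 8*(-6)^4 - 9*(-6)^3 + 6*(-6)^2 - 4*(-6)^1 - 7 = (10368) + (1944) + (216) + (24) + (-7) = 12545; answer 12545
Part 3: R2 = 12545; d = 16; T(2) = -1*(40) - 2*(16) = -72; iterating: T(2)=-72, T(3)=-8, T(4)=152, T(5)=-136, T(6)=-168, T(7)=440, T(8)=-104, T(9)=-776; answer -776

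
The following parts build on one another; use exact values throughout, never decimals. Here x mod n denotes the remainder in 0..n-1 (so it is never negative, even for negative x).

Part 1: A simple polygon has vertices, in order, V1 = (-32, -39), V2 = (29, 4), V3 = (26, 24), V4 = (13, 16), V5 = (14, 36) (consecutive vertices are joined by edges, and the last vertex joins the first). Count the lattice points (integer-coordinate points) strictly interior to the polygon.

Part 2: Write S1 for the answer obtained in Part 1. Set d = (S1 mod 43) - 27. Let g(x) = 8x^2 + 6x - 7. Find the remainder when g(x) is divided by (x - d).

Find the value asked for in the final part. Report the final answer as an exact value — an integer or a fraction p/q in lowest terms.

Part 1: cross terms: (-32*4 - 29*-39)=1003, (29*24 - 26*4)=592, (26*16 - 13*24)=104, (13*36 - 14*16)=244, (14*-39 - -32*36)=606; twice the area = |2549| = 2549; area = 2549/2; boundary points = 1 + 1 + 1 + 1 + 1 = 5; strictly interior points = area - boundary/2 + 1 = 1273; answer 1273
Part 2: S1 = 1273; d = -1; remainder = value at the root: 8*(-1)^2 + 6*(-1)^1 - 7 = (8) + (-6) + (-7) = -5; answer -5

-5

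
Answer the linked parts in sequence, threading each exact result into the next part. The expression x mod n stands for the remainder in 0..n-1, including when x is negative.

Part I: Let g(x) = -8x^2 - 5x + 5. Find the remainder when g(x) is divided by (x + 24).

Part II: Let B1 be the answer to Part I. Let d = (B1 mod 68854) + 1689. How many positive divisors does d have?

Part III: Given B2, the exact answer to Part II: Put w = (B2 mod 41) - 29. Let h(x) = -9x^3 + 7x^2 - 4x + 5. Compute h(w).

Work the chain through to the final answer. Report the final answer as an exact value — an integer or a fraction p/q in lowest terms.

Part I: remainder = value at the root: -8*(-24)^2 - 5*(-24)^1 + 5 = (-4608) + (120) + (5) = -4483; answer -4483
Part II: B1 = -4483; d = 66060; 66060 = 2^2 * 3^2 * 5 * 367; number of divisors = (2+1) * (2+1) * (1+1) * (1+1) = 36; answer 36
Part III: B2 = 36; w = 7; -9*(7)^3 + 7*(7)^2 - 4*(7)^1 + 5 = (-3087) + (343) + (-28) + (5) = -2767; answer -2767

-2767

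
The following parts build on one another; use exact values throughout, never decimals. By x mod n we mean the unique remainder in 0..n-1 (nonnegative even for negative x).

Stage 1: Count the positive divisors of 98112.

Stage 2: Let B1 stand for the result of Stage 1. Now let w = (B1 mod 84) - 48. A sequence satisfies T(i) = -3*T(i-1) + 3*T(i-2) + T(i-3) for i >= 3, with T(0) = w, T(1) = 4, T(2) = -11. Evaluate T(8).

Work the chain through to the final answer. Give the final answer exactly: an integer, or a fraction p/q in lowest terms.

-36896

Stage 1: 98112 = 2^6 * 3 * 7 * 73; number of divisors = (6+1) * (1+1) * (1+1) * (1+1) = 56; answer 56
Stage 2: B1 = 56; w = 8; T(3) = -3*(-11) + 3*(4) + 1*(8) = 53; iterating: T(3)=53, T(4)=-188, T(5)=712, T(6)=-2647, T(7)=9889, T(8)=-36896; answer -36896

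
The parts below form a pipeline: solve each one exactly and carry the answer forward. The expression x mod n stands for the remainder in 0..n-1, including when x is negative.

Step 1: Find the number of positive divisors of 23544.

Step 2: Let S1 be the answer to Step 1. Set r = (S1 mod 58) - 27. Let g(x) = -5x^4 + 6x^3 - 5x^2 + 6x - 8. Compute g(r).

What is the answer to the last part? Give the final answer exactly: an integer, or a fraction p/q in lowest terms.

Step 1: 23544 = 2^3 * 3^3 * 109; number of divisors = (3+1) * (3+1) * (1+1) = 32; answer 32
Step 2: S1 = 32; r = 5; -5*(5)^4 + 6*(5)^3 - 5*(5)^2 + 6*(5)^1 - 8 = (-3125) + (750) + (-125) + (30) + (-8) = -2478; answer -2478

-2478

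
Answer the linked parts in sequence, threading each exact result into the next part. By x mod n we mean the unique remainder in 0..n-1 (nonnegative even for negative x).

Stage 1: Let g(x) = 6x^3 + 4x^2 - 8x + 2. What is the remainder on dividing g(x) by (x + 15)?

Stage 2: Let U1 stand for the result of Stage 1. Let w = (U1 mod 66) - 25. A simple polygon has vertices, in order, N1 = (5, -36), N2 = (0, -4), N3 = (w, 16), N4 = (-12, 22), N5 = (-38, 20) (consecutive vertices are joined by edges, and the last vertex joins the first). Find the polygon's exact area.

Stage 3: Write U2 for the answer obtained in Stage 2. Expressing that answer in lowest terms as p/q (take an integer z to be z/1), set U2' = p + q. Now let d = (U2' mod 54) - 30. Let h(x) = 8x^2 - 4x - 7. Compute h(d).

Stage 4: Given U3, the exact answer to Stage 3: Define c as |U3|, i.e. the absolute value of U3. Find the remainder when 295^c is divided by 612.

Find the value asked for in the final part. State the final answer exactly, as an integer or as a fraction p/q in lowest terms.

Stage 1: remainder = value at the root: 6*(-15)^3 + 4*(-15)^2 - 8*(-15)^1 + 2 = (-20250) + (900) + (120) + (2) = -19228; answer -19228
Stage 2: U1 = -19228; w = 19; cross terms: (5*-4 - 0*-36)=-20, (0*16 - 19*-4)=76, (19*22 - -12*16)=610, (-12*20 - -38*22)=596, (-38*-36 - 5*20)=1268; twice the area = |2530| = 2530; area = 1265; answer 1265
Stage 3: U2 = 1265; threaded value p + q = 1266; d = -6; 8*(-6)^2 - 4*(-6)^1 - 7 = (288) + (24) + (-7) = 305; answer 305
Stage 4: U3 = 305; c = 305; squarings mod 612: 295^1=295, 295^2=121, 295^4=565, 295^8=373, 295^16=205, 295^32=409, 295^64=205, 295^128=409, 295^256=205; 295^305 = 295^1 * 295^16 * 295^32 * 295^256 = 499 (mod 612); answer 499

499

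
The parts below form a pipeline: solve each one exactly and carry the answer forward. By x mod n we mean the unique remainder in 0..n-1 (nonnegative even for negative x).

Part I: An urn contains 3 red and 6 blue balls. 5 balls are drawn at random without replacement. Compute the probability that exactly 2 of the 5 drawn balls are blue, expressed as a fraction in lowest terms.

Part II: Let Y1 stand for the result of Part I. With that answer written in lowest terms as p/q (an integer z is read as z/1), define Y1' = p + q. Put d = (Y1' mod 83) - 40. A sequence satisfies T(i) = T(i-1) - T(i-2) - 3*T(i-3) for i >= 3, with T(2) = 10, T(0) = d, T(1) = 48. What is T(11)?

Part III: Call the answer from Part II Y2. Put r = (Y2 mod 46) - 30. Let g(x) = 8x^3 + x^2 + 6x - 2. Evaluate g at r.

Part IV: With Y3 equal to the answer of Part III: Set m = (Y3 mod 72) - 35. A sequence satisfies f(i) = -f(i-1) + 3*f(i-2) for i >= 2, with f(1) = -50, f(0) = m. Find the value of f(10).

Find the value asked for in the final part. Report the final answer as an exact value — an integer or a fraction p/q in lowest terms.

Part I: total draws C(9,5) = 126; favorable C(6,2)*C(3,3) = 15; P = 5/42; answer 5/42
Part II: Y1 = 5/42; threaded value p + q = 47; d = 7; T(3) = 1*(10) - 1*(48) - 3*(7) = -59; iterating: T(3)=-59, T(4)=-213, T(5)=-184, T(6)=206, T(7)=1029, T(8)=1375, T(9)=-272, T(10)=-4734, T(11)=-8587; answer -8587
Part III: Y2 = -8587; r = -15; 8*(-15)^3 + 1*(-15)^2 + 6*(-15)^1 - 2 = (-27000) + (225) + (-90) + (-2) = -26867; answer -26867
Part IV: Y3 = -26867; m = 26; f(2) = -1*(-50) + 3*(26) = 128; iterating: f(2)=128, f(3)=-278, f(4)=662, f(5)=-1496, f(6)=3482, f(7)=-7970, f(8)=18416, f(9)=-42326, f(10)=97574; answer 97574

97574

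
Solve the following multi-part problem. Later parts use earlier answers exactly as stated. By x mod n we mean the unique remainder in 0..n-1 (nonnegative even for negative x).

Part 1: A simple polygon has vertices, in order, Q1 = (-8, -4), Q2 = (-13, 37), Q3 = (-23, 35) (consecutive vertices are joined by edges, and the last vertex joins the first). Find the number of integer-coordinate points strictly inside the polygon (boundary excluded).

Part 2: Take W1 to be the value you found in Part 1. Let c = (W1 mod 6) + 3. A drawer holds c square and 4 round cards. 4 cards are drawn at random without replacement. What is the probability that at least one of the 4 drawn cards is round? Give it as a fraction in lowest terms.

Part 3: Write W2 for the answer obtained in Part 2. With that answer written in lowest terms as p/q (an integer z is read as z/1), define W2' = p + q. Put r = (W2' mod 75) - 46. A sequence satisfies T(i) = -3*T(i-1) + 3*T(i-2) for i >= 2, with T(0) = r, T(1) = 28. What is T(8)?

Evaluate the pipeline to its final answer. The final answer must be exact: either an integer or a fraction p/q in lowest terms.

-231336

Part 1: cross terms: (-8*37 - -13*-4)=-348, (-13*35 - -23*37)=396, (-23*-4 - -8*35)=372; twice the area = |420| = 420; area = 210; boundary points = 1 + 2 + 3 = 6; strictly interior points = area - boundary/2 + 1 = 208; answer 208
Part 2: W1 = 208; c = 7; total draws C(11,4) = 330; complement C(7,4) = 35; favorable 330 - 35 = 295; P = 59/66; answer 59/66
Part 3: W2 = 59/66; threaded value p + q = 125; r = 4; T(2) = -3*(28) + 3*(4) = -72; iterating: T(2)=-72, T(3)=300, T(4)=-1116, T(5)=4248, T(6)=-16092, T(7)=61020, T(8)=-231336; answer -231336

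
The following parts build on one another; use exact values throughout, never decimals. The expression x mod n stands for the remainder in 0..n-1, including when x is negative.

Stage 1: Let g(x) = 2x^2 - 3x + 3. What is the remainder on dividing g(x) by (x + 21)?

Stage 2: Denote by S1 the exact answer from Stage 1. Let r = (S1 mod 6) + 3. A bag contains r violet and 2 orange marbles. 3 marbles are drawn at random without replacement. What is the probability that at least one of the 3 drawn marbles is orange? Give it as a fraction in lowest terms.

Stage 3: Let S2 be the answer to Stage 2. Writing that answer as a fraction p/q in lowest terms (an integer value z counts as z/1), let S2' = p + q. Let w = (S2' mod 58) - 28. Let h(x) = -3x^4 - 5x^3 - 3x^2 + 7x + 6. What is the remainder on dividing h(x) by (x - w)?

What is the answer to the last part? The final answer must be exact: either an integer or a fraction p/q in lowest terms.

-16338

Stage 1: remainder = value at the root: 2*(-21)^2 - 3*(-21)^1 + 3 = (882) + (63) + (3) = 948; answer 948
Stage 2: S1 = 948; r = 3; total draws C(5,3) = 10; complement C(3,3) = 1; favorable 10 - 1 = 9; P = 9/10; answer 9/10
Stage 3: S2 = 9/10; threaded value p + q = 19; w = -9; remainder = value at the root: -3*(-9)^4 - 5*(-9)^3 - 3*(-9)^2 + 7*(-9)^1 + 6 = (-19683) + (3645) + (-243) + (-63) + (6) = -16338; answer -16338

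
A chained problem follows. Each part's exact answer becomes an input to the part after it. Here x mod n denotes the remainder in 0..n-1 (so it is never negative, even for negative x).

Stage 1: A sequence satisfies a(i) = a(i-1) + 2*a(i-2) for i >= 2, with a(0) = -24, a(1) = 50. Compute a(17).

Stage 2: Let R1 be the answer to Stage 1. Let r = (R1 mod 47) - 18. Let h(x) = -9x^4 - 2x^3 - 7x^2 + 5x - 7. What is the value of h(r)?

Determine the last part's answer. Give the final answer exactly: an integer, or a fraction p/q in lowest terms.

-935485

Stage 1: a(2) = 1*(50) + 2*(-24) = 2; iterating: a(2)=2, a(3)=102, a(4)=106, a(5)=310, a(6)=522, a(7)=1142, a(8)=2186, a(9)=4470, a(10)=8842, a(11)=17782, a(12)=35466, a(13)=71030, a(14)=141962, a(15)=284022, a(16)=567946, a(17)=1135990; answer 1135990
Stage 2: R1 = 1135990; r = -18; -9*(-18)^4 - 2*(-18)^3 - 7*(-18)^2 + 5*(-18)^1 - 7 = (-944784) + (11664) + (-2268) + (-90) + (-7) = -935485; answer -935485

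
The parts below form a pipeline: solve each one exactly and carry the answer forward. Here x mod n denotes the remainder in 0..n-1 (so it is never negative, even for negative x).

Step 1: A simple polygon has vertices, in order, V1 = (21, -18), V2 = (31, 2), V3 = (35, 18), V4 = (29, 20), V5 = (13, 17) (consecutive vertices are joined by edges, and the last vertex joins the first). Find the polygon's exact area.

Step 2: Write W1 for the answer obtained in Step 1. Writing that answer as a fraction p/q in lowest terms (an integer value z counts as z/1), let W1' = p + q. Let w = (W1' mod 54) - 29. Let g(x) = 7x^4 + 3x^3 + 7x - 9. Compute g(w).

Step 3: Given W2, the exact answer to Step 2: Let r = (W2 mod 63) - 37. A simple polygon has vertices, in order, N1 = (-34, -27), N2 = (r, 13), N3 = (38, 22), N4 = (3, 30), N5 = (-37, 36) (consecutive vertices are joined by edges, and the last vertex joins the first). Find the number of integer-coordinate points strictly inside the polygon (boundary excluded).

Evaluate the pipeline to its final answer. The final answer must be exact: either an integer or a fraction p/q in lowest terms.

Step 1: cross terms: (21*2 - 31*-18)=600, (31*18 - 35*2)=488, (35*20 - 29*18)=178, (29*17 - 13*20)=233, (13*-18 - 21*17)=-591; twice the area = |908| = 908; area = 454; answer 454
Step 2: W1 = 454; threaded value p + q = 455; w = -6; 7*(-6)^4 + 3*(-6)^3 + 7*(-6)^1 - 9 = (9072) + (-648) + (-42) + (-9) = 8373; answer 8373
Step 3: W2 = 8373; r = 20; cross terms: (-34*13 - 20*-27)=98, (20*22 - 38*13)=-54, (38*30 - 3*22)=1074, (3*36 - -37*30)=1218, (-37*-27 - -34*36)=2223; twice the area = |4559| = 4559; area = 4559/2; boundary points = 2 + 9 + 1 + 2 + 3 = 17; strictly interior points = area - boundary/2 + 1 = 2272; answer 2272

2272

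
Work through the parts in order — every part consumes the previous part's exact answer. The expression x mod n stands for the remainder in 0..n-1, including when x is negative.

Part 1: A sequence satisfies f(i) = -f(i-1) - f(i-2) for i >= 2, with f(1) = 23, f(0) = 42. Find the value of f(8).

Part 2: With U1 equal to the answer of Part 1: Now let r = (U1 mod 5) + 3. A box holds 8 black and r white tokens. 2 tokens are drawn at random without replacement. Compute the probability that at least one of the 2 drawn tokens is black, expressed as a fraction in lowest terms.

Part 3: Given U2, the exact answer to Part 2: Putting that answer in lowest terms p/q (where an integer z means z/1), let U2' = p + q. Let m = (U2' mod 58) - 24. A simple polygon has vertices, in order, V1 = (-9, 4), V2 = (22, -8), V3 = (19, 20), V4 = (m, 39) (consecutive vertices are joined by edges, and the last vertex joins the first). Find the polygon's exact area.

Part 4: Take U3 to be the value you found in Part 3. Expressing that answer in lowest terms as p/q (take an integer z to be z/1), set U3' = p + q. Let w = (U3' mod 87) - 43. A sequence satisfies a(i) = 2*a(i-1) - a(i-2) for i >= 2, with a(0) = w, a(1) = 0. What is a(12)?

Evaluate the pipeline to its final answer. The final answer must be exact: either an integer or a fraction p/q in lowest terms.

187

Part 1: f(2) = -1*(23) - 1*(42) = -65; iterating: f(2)=-65, f(3)=42, f(4)=23, f(5)=-65, f(6)=42, f(7)=23, f(8)=-65; answer -65
Part 2: U1 = -65; r = 3; total draws C(11,2) = 55; complement C(3,2) = 3; favorable 55 - 3 = 52; P = 52/55; answer 52/55
Part 3: U2 = 52/55; threaded value p + q = 107; m = 25; cross terms: (-9*-8 - 22*4)=-16, (22*20 - 19*-8)=592, (19*39 - 25*20)=241, (25*4 - -9*39)=451; twice the area = |1268| = 1268; area = 634; answer 634
Part 4: U3 = 634; threaded value p + q = 635; w = -17; a(2) = 2*(0) - 1*(-17) = 17; iterating: a(2)=17, a(3)=34, a(4)=51, a(5)=68, a(6)=85, a(7)=102, a(8)=119, a(9)=136, a(10)=153, a(11)=170, a(12)=187; answer 187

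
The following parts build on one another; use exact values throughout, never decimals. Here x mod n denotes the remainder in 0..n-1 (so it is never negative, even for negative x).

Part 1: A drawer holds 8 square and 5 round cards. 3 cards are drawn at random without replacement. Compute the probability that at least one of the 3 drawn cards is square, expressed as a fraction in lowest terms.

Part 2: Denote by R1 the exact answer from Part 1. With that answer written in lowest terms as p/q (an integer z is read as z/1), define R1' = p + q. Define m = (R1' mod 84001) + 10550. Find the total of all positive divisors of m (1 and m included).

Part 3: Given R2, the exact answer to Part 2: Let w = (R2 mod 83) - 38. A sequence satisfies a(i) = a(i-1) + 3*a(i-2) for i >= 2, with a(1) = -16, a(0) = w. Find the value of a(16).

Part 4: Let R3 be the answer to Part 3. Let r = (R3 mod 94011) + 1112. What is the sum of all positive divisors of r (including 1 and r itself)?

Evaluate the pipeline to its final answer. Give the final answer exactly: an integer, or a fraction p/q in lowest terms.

Part 1: total draws C(13,3) = 286; complement C(5,3) = 10; favorable 286 - 10 = 276; P = 138/143; answer 138/143
Part 2: R1 = 138/143; threaded value p + q = 281; m = 10831; 10831 is prime, so its only divisors are 1 and 10831; sigma = 1 + 10831 = 10832; answer 10832
Part 3: R2 = 10832; w = 4; a(2) = 1*(-16) + 3*(4) = -4; iterating: a(2)=-4, a(3)=-52, a(4)=-64, a(5)=-220, a(6)=-412, a(7)=-1072, a(8)=-2308, a(9)=-5524, a(10)=-12448, a(11)=-29020, a(12)=-66364, a(13)=-153424, a(14)=-352516, a(15)=-812788, a(16)=-1870336; answer -1870336
Part 4: R3 = -1870336; r = 10996; 10996 = 2^2 * 2749; sigma = (1 + 2 + 4) * (1 + 2749) = 7 * 2750 = 19250; answer 19250

19250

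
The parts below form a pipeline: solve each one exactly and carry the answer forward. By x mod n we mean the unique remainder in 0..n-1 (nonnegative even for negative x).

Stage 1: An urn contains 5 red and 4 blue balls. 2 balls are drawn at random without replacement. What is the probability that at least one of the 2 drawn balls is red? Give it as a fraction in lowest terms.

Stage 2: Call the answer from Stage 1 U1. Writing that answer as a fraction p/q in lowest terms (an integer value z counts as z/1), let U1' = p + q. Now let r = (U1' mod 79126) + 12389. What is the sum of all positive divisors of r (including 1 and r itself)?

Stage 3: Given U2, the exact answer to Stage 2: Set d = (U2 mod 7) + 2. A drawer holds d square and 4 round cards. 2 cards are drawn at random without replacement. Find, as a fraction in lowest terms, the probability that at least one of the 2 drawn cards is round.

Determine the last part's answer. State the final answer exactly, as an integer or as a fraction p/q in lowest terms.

6/7

Stage 1: total draws C(9,2) = 36; complement C(4,2) = 6; favorable 36 - 6 = 30; P = 5/6; answer 5/6
Stage 2: U1 = 5/6; threaded value p + q = 11; r = 12400; 12400 = 2^4 * 5^2 * 31; sigma = (1 + 2 + 4 + 8 + 16) * (1 + 5 + 25) * (1 + 31) = 31 * 31 * 32 = 30752; answer 30752
Stage 3: U2 = 30752; d = 3; total draws C(7,2) = 21; complement C(3,2) = 3; favorable 21 - 3 = 18; P = 6/7; answer 6/7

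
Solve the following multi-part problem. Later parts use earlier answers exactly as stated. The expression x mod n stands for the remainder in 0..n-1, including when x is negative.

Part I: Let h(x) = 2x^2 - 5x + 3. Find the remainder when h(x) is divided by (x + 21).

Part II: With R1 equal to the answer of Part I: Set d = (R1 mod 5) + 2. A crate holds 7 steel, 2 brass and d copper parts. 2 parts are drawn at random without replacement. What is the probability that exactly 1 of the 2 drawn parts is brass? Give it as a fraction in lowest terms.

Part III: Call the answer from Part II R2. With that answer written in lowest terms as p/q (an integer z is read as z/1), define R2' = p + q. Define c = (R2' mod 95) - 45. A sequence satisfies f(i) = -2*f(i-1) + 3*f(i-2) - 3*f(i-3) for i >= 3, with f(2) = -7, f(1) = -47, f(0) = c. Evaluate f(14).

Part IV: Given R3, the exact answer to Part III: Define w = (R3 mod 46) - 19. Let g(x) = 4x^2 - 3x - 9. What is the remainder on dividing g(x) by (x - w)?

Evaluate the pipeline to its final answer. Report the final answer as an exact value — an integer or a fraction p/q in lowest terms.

1096

Part I: remainder = value at the root: 2*(-21)^2 - 5*(-21)^1 + 3 = (882) + (105) + (3) = 990; answer 990
Part II: R1 = 990; d = 2; total draws C(11,2) = 55; favorable C(2,1)*C(9,1) = 18; P = 18/55; answer 18/55
Part III: R2 = 18/55; threaded value p + q = 73; c = 28; f(3) = -2*(-7) + 3*(-47) - 3*(28) = -211; iterating: f(3)=-211, f(4)=542, f(5)=-1696, f(6)=5651, f(7)=-18016, f(8)=58073, f(9)=-187147, f(10)=602561, f(11)=-1940782, f(12)=6250688, f(13)=-20131405, f(14)=64837220; answer 64837220
Part IV: R3 = 64837220; w = 17; remainder = value at the root: 4*(17)^2 - 3*(17)^1 - 9 = (1156) + (-51) + (-9) = 1096; answer 1096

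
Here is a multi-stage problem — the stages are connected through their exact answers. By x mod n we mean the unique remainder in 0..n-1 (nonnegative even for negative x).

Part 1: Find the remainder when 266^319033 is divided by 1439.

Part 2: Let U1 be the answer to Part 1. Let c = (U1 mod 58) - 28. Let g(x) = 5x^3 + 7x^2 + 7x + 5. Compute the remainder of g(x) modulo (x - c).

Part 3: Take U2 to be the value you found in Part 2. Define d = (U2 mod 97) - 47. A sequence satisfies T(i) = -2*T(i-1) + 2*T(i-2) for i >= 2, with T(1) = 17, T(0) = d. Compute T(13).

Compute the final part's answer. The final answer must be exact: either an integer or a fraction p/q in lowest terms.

-476992

Part 1: squarings mod 1439: 266^1=266, 266^2=245, 266^4=1026, 266^8=767, 266^16=1177, 266^32=1011, 266^64=431, 266^128=130, 266^256=1071, 266^512=158, 266^1024=501, 266^2048=615, 266^4096=1207, 266^8192=581, 266^16384=835, 266^32768=749, 266^65536=1230, 266^131072=511, 266^262144=662; 266^319033 = 266^1 * 266^8 * 266^16 * 266^32 * 266^512 * 266^1024 * 266^2048 * 266^4096 * 266^16384 * 266^32768 * 266^262144 = 499 (mod 1439); answer 499
Part 2: U1 = 499; c = 7; remainder = value at the root: 5*(7)^3 + 7*(7)^2 + 7*(7)^1 + 5 = (1715) + (343) + (49) + (5) = 2112; answer 2112
Part 3: U2 = 2112; d = 28; T(2) = -2*(17) + 2*(28) = 22; iterating: T(2)=22, T(3)=-10, T(4)=64, T(5)=-148, T(6)=424, T(7)=-1144, T(8)=3136, T(9)=-8560, T(10)=23392, T(11)=-63904, T(12)=174592, T(13)=-476992; answer -476992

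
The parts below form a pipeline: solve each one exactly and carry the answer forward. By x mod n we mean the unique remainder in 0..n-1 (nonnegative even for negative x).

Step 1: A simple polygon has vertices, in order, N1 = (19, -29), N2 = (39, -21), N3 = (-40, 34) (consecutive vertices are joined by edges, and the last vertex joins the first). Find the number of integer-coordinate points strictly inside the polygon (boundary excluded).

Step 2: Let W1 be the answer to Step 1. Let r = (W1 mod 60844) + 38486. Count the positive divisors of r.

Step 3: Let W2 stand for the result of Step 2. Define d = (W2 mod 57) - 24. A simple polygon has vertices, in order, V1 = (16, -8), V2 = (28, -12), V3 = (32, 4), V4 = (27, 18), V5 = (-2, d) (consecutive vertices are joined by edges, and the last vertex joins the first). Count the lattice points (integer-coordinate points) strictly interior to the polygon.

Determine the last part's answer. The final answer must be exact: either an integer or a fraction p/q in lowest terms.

Step 1: cross terms: (19*-21 - 39*-29)=732, (39*34 - -40*-21)=486, (-40*-29 - 19*34)=514; twice the area = |1732| = 1732; area = 866; boundary points = 4 + 1 + 1 = 6; strictly interior points = area - boundary/2 + 1 = 864; answer 864
Step 2: W1 = 864; r = 39350; 39350 = 2 * 5^2 * 787; number of divisors = (1+1) * (2+1) * (1+1) = 12; answer 12
Step 3: W2 = 12; d = -12; cross terms: (16*-12 - 28*-8)=32, (28*4 - 32*-12)=496, (32*18 - 27*4)=468, (27*-12 - -2*18)=-288, (-2*-8 - 16*-12)=208; twice the area = |916| = 916; area = 458; boundary points = 4 + 4 + 1 + 1 + 2 = 12; strictly interior points = area - boundary/2 + 1 = 453; answer 453

453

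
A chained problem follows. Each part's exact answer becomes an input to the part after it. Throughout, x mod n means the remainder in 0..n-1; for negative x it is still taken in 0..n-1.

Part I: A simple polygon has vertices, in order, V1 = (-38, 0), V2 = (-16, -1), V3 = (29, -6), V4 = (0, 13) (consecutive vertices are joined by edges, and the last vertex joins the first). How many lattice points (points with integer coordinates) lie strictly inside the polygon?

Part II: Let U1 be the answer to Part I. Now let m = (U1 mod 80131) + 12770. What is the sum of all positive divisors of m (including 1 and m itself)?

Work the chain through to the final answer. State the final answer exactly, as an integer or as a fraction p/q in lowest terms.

Part I: cross terms: (-38*-1 - -16*0)=38, (-16*-6 - 29*-1)=125, (29*13 - 0*-6)=377, (0*0 - -38*13)=494; twice the area = |1034| = 1034; area = 517; boundary points = 1 + 5 + 1 + 1 = 8; strictly interior points = area - boundary/2 + 1 = 514; answer 514
Part II: U1 = 514; m = 13284; 13284 = 2^2 * 3^4 * 41; sigma = (1 + 2 + 4) * (1 + 3 + 9 + 27 + 81) * (1 + 41) = 7 * 121 * 42 = 35574; answer 35574

35574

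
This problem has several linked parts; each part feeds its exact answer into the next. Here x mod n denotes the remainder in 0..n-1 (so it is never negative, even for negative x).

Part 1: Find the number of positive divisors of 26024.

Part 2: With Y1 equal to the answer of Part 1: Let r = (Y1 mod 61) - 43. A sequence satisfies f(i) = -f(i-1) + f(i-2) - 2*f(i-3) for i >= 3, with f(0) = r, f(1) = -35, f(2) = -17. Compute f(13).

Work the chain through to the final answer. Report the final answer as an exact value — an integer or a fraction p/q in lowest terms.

19855

Part 1: 26024 = 2^3 * 3253; number of divisors = (3+1) * (1+1) = 8; answer 8
Part 2: Y1 = 8; r = -35; f(3) = -1*(-17) + 1*(-35) - 2*(-35) = 52; iterating: f(3)=52, f(4)=1, f(5)=85, f(6)=-188, f(7)=271, f(8)=-629, f(9)=1276, f(10)=-2447, f(11)=4981, f(12)=-9980, f(13)=19855; answer 19855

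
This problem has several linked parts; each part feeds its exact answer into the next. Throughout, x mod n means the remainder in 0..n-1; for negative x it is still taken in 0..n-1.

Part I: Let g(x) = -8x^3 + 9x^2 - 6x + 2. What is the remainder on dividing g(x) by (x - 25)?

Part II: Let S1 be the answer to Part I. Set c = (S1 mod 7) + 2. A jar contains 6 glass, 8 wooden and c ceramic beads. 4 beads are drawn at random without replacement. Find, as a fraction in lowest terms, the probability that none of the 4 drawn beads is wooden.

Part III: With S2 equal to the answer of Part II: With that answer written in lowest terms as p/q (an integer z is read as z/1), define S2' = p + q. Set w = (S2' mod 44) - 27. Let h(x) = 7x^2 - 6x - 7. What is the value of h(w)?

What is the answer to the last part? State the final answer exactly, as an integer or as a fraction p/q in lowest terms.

Part I: remainder = value at the root: -8*(25)^3 + 9*(25)^2 - 6*(25)^1 + 2 = (-125000) + (5625) + (-150) + (2) = -119523; answer -119523
Part II: S1 = -119523; c = 4; total draws C(18,4) = 3060; favorable C(10,4) = 210; P = 7/102; answer 7/102
Part III: S2 = 7/102; threaded value p + q = 109; w = -6; 7*(-6)^2 - 6*(-6)^1 - 7 = (252) + (36) + (-7) = 281; answer 281

281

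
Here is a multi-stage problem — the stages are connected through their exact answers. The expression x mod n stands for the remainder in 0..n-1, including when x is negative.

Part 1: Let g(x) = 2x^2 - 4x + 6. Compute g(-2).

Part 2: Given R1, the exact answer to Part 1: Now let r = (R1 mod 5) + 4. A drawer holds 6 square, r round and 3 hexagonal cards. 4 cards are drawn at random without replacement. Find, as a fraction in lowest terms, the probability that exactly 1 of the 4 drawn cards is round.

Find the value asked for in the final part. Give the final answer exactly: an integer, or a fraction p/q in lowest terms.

24/65

Part 1: 2*(-2)^2 - 4*(-2)^1 + 6 = (8) + (8) + (6) = 22; answer 22
Part 2: R1 = 22; r = 6; total draws C(15,4) = 1365; favorable C(6,1)*C(9,3) = 504; P = 24/65; answer 24/65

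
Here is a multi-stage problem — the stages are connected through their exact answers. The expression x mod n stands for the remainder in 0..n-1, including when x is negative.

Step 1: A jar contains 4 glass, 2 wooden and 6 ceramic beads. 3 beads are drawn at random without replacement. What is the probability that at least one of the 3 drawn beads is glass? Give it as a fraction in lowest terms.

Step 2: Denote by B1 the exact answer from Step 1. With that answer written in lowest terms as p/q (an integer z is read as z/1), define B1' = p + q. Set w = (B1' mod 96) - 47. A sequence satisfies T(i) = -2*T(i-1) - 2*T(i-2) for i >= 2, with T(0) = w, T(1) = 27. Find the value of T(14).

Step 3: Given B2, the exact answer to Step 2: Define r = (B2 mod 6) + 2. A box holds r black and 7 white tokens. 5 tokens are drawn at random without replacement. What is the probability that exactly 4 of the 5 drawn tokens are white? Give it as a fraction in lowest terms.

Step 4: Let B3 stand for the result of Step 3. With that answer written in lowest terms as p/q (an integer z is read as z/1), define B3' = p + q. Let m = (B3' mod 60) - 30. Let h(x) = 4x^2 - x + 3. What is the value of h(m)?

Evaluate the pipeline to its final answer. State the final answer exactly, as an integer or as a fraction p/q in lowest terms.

Step 1: total draws C(12,3) = 220; complement C(8,3) = 56; favorable 220 - 56 = 164; P = 41/55; answer 41/55
Step 2: B1 = 41/55; threaded value p + q = 96; w = -47; T(2) = -2*(27) - 2*(-47) = 40; iterating: T(2)=40, T(3)=-134, T(4)=188, T(5)=-108, T(6)=-160, T(7)=536, T(8)=-752, T(9)=432, T(10)=640, T(11)=-2144, T(12)=3008, T(13)=-1728, T(14)=-2560; answer -2560
Step 3: B2 = -2560; r = 4; total draws C(11,5) = 462; favorable C(7,4)*C(4,1) = 140; P = 10/33; answer 10/33
Step 4: B3 = 10/33; threaded value p + q = 43; m = 13; 4*(13)^2 - 1*(13)^1 + 3 = (676) + (-13) + (3) = 666; answer 666

666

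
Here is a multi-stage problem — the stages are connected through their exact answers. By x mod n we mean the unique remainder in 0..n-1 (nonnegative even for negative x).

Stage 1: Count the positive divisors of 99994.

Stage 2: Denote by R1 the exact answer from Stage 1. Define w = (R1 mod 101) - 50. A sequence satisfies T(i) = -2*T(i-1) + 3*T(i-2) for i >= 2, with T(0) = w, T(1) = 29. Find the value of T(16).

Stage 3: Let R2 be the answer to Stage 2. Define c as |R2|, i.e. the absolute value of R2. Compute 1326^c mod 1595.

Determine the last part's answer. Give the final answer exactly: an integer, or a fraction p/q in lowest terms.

Stage 1: 99994 = 2 * 17^2 * 173; number of divisors = (1+1) * (2+1) * (1+1) = 12; answer 12
Stage 2: R1 = 12; w = -38; T(2) = -2*(29) + 3*(-38) = -172; iterating: T(2)=-172, T(3)=431, T(4)=-1378, T(5)=4049, T(6)=-12232, T(7)=36611, T(8)=-109918, T(9)=329669, T(10)=-989092, T(11)=2967191, T(12)=-8901658, T(13)=26704889, T(14)=-80114752, T(15)=240344171, T(16)=-721032598; answer -721032598
Stage 3: R2 = -721032598; c = 721032598; squarings mod 1595: 1326^1=1326, 1326^2=586, 1326^4=471, 1326^8=136, 1326^16=951, 1326^32=36, 1326^64=1296, 1326^128=81, 1326^256=181, 1326^512=861, 1326^1024=1241, 1326^2048=906, 1326^4096=1006, 1326^8192=806, 1326^16384=471, 1326^32768=136, 1326^65536=951, 1326^131072=36, 1326^262144=1296, 1326^524288=81, 1326^1048576=181, 1326^2097152=861, 1326^4194304=1241, 1326^8388608=906, 1326^16777216=1006, 1326^33554432=806, 1326^67108864=471, 1326^134217728=136, 1326^268435456=951, 1326^536870912=36; 1326^721032598 = 1326^2 * 1326^4 * 1326^16 * 1326^128 * 1326^256 * 1326^1024 * 1326^4096 * 1326^131072 * 1326^524288 * 1326^1048576 * 1326^2097152 * 1326^4194304 * 1326^8388608 * 1326^33554432 * 1326^134217728 * 1326^536870912 = 796 (mod 1595); answer 796

796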